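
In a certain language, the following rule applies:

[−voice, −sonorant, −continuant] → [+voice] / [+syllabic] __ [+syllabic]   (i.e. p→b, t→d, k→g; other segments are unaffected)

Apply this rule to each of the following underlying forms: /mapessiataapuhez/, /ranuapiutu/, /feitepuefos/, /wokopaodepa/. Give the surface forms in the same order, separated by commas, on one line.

/mapessiataapuhez/: /p/ is a voiceless stop between vowels /a/ and /e/, so it voices to [b]. /t/ is a voiceless stop between vowels /a/ and /a/, so it voices to [d]. /p/ is a voiceless stop between vowels /a/ and /u/, so it voices to [b]. → [mabessiadaabuhez].
/ranuapiutu/: /p/ is a voiceless stop between vowels /a/ and /i/, so it voices to [b]. /t/ is a voiceless stop between vowels /u/ and /u/, so it voices to [d]. → [ranuabiudu].
/feitepuefos/: /t/ is a voiceless stop between vowels /i/ and /e/, so it voices to [d]. /p/ is a voiceless stop between vowels /e/ and /u/, so it voices to [b]. → [feidebuefos].
/wokopaodepa/: /k/ is a voiceless stop between vowels /o/ and /o/, so it voices to [g]. /p/ is a voiceless stop between vowels /o/ and /a/, so it voices to [b]. /p/ is a voiceless stop between vowels /e/ and /a/, so it voices to [b]. → [wogobaodeba].

mabessiadaabuhez, ranuabiudu, feidebuefos, wogobaodeba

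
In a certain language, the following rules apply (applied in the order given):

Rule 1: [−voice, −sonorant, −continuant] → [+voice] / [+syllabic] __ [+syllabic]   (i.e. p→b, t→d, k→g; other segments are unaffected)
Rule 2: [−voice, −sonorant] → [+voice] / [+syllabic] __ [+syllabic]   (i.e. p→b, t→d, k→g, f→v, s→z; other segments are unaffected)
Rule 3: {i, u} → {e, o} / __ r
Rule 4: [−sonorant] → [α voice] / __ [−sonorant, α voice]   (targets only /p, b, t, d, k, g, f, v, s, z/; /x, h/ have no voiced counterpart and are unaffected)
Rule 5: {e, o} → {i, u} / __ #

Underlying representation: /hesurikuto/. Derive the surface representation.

Rule 1 (intervocalic voicing): /k/ is a voiceless stop between vowels /i/ and /u/, so it voices to [g]. /t/ is a voiceless stop between vowels /u/ and /o/, so it voices to [d]. /hesurikuto/ → hesurigudo.
Rule 2 (intervocalic voicing): /s/ is a voiceless obstruent between vowels /e/ and /u/, so it voices to [z]. /hesurigudo/ → hezurigudo.
Rule 3 (pre-rhotic lowering): /u/ is a high vowel immediately before /r/, so it lowers to [o]. /hezurigudo/ → hezorigudo.
Rule 4 (regressive voicing assimilation): no segment meets the environment; /hezorigudo/ is unchanged.
Rule 5 (final vowel raising): /o/ is a mid vowel in word-final position, so it raises to [u]. /hezorigudo/ → hezorigudu.

hezorigudu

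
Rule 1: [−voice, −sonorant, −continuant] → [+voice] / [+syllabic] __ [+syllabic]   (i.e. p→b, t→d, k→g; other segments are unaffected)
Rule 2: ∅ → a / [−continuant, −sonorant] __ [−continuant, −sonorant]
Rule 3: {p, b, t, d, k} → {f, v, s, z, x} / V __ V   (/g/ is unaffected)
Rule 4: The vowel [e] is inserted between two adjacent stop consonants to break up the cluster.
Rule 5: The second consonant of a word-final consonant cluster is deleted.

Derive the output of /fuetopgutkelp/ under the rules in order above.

Rule 1 (intervocalic voicing): /t/ is a voiceless stop between vowels /e/ and /o/, so it voices to [d]. /fuetopgutkelp/ → fuedopgutkelp.
Rule 2 (stop-cluster a-epenthesis): /p/ and /g/ form a stop–stop cluster, so [a] is inserted between them. /t/ and /k/ form a stop–stop cluster, so [a] is inserted between them. /fuedopgutkelp/ → fuedopagutakelp.
Rule 3 (intervocalic spirantization): /d/ is a stop between vowels /e/ and /o/, so it spirantizes to the fricative [z]. /p/ is a stop between vowels /o/ and /a/, so it spirantizes to the fricative [f]. /t/ is a stop between vowels /u/ and /a/, so it spirantizes to the fricative [s]. /k/ is a stop between vowels /a/ and /e/, so it spirantizes to the fricative [x]. /fuedopagutakelp/ → fuezofagusaxelp.
Rule 4 (stop-cluster e-epenthesis): no segment meets the environment; /fuezofagusaxelp/ is unchanged.
Rule 5 (final cluster simplification): /p/ is the second consonant of a word-final cluster /lp/, so it deletes. /fuezofagusaxelp/ → fuezofagusaxel.

fuezofagusaxel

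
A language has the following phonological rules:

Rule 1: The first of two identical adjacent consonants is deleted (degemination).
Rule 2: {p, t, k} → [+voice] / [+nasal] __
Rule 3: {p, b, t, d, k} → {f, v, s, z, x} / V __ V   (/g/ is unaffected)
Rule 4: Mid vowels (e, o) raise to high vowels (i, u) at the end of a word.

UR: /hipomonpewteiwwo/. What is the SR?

hifomonbewteiwu

Rule 1 (degemination): /ww/ is a geminate; the first /w/ deletes. /hipomonpewteiwwo/ → hipomonpewteiwo.
Rule 2 (post-nasal voicing): /p/ is a voiceless stop immediately after the nasal /n/, so it voices to [b]. /hipomonpewteiwo/ → hipomonbewteiwo.
Rule 3 (intervocalic spirantization): /p/ is a stop between vowels /i/ and /o/, so it spirantizes to the fricative [f]. /hipomonbewteiwo/ → hifomonbewteiwo.
Rule 4 (final vowel raising): /o/ is a mid vowel in word-final position, so it raises to [u]. /hifomonbewteiwo/ → hifomonbewteiwu.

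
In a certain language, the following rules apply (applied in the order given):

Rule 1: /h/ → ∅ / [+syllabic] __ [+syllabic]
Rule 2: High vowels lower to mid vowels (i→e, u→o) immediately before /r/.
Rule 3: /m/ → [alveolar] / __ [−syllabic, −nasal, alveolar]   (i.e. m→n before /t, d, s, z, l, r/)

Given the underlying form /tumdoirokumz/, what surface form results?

tundoerokunz

Rule 1 (intervocalic h-deletion): no segment meets the environment; /tumdoirokumz/ is unchanged.
Rule 2 (pre-rhotic lowering): /i/ is a high vowel immediately before /r/, so it lowers to [e]. /tumdoirokumz/ → tumdoerokumz.
Rule 3 (nasal place assimilation): /m/ precedes the alveolar consonant /d/, so it assimilates in place to [n]. /m/ precedes the alveolar consonant /z/, so it assimilates in place to [n]. /tumdoerokumz/ → tundoerokunz.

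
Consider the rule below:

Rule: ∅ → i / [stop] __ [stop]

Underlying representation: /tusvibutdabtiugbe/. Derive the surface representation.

tusvibutidabitiugibe

/t/ and /d/ form a stop–stop cluster, so [i] is inserted between them.
/b/ and /t/ form a stop–stop cluster, so [i] is inserted between them.
/g/ and /b/ form a stop–stop cluster, so [i] is inserted between them.
Surface form: [tusvibutidabitiugibe].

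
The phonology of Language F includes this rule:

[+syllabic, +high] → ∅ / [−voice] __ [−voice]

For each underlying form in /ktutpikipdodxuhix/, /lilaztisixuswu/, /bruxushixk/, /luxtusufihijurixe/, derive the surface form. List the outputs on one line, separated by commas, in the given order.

kttpkpdodxhx, lilaztsxswu, bruxshxk, luxtsfhijurixe

/ktutpikipdodxuhix/: /u/ is a high vowel flanked by voiceless consonants /t/ and /t/, so it deletes. /i/ is a high vowel flanked by voiceless consonants /p/ and /k/, so it deletes. /i/ is a high vowel flanked by voiceless consonants /k/ and /p/, so it deletes. /u/ is a high vowel flanked by voiceless consonants /x/ and /h/, so it deletes. /i/ is a high vowel flanked by voiceless consonants /h/ and /x/, so it deletes. → [kttpkpdodxhx].
/lilaztisixuswu/: /i/ is a high vowel flanked by voiceless consonants /t/ and /s/, so it deletes. /i/ is a high vowel flanked by voiceless consonants /s/ and /x/, so it deletes. /u/ is a high vowel flanked by voiceless consonants /x/ and /s/, so it deletes. → [lilaztsxswu].
/bruxushixk/: /u/ is a high vowel flanked by voiceless consonants /x/ and /s/, so it deletes. /i/ is a high vowel flanked by voiceless consonants /h/ and /x/, so it deletes. → [bruxshxk].
/luxtusufihijurixe/: /u/ is a high vowel flanked by voiceless consonants /t/ and /s/, so it deletes. /u/ is a high vowel flanked by voiceless consonants /s/ and /f/, so it deletes. /i/ is a high vowel flanked by voiceless consonants /f/ and /h/, so it deletes. → [luxtsfhijurixe].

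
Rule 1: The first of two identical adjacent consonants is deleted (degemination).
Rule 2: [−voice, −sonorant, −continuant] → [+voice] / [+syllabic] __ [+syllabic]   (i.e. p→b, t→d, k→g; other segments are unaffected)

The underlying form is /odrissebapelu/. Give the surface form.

Rule 1 (degemination): /ss/ is a geminate; the first /s/ deletes. /odrissebapelu/ → odrisebapelu.
Rule 2 (intervocalic voicing): /p/ is a voiceless stop between vowels /a/ and /e/, so it voices to [b]. /odrisebapelu/ → odrisebabelu.

odrisebabelu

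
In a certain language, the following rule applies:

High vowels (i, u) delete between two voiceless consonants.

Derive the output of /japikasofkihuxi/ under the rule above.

japkasofkhxi

/i/ is a high vowel flanked by voiceless consonants /p/ and /k/, so it deletes.
/i/ is a high vowel flanked by voiceless consonants /k/ and /h/, so it deletes.
/u/ is a high vowel flanked by voiceless consonants /h/ and /x/, so it deletes.
Surface form: [japkasofkhxi].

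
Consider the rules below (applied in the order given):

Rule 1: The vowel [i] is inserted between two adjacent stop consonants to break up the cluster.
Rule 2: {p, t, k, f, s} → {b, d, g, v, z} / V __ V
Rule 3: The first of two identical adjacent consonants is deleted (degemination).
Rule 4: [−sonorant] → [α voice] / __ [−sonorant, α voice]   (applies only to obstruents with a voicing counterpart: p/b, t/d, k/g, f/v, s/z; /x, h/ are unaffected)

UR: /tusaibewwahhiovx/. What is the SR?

tuzaibewahiofx

Rule 1 (stop-cluster i-epenthesis): no segment meets the environment; /tusaibewwahhiovx/ is unchanged.
Rule 2 (intervocalic voicing): /s/ is a voiceless obstruent between vowels /u/ and /a/, so it voices to [z]. /tusaibewwahhiovx/ → tuzaibewwahhiovx.
Rule 3 (degemination): /ww/ is a geminate; the first /w/ deletes. /hh/ is a geminate; the first /h/ deletes. /tuzaibewwahhiovx/ → tuzaibewahiovx.
Rule 4 (regressive voicing assimilation): /v/ precedes the voiceless obstruent /x/, so it devoices to [f] by assimilation. /tuzaibewahiovx/ → tuzaibewahiofx.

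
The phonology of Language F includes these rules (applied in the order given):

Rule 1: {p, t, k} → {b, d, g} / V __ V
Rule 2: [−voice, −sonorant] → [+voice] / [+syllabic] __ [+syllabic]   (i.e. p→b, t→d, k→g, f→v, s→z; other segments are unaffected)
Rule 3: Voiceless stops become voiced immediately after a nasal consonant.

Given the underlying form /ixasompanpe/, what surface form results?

Rule 1 (intervocalic voicing): no segment meets the environment; /ixasompanpe/ is unchanged.
Rule 2 (intervocalic voicing): /s/ is a voiceless obstruent between vowels /a/ and /o/, so it voices to [z]. /ixasompanpe/ → ixazompanpe.
Rule 3 (post-nasal voicing): /p/ is a voiceless stop immediately after the nasal /m/, so it voices to [b]. /p/ is a voiceless stop immediately after the nasal /n/, so it voices to [b]. /ixazompanpe/ → ixazombanbe.

ixazombanbe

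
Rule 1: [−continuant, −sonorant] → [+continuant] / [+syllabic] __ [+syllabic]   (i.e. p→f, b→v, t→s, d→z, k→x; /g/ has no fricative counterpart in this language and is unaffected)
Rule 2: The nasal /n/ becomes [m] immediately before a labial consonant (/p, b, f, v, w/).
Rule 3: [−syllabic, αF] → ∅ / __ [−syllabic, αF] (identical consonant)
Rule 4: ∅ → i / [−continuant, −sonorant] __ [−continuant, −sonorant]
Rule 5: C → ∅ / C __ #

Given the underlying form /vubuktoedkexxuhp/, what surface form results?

vuvukitoedikexuh

Rule 1 (intervocalic spirantization): /b/ is a stop between vowels /u/ and /u/, so it spirantizes to the fricative [v]. /vubuktoedkexxuhp/ → vuvuktoedkexxuhp.
Rule 2 (nasal place assimilation): no segment meets the environment; /vuvuktoedkexxuhp/ is unchanged.
Rule 3 (degemination): /xx/ is a geminate; the first /x/ deletes. /vuvuktoedkexxuhp/ → vuvuktoedkexuhp.
Rule 4 (stop-cluster i-epenthesis): /k/ and /t/ form a stop–stop cluster, so [i] is inserted between them. /d/ and /k/ form a stop–stop cluster, so [i] is inserted between them. /vuvuktoedkexuhp/ → vuvukitoedikexuhp.
Rule 5 (final cluster simplification): /p/ is the second consonant of a word-final cluster /hp/, so it deletes. /vuvukitoedikexuhp/ → vuvukitoedikexuh.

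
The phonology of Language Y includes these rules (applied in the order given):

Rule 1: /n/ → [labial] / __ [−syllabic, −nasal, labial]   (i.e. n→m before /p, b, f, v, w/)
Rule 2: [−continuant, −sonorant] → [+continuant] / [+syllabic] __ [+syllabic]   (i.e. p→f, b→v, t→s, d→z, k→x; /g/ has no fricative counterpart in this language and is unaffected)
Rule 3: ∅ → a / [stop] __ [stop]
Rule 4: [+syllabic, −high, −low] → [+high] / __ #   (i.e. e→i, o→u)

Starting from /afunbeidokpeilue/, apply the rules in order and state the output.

afumbeizokapeilui

Rule 1 (nasal place assimilation): /n/ precedes the labial consonant /b/, so it assimilates in place to [m]. /afunbeidokpeilue/ → afumbeidokpeilue.
Rule 2 (intervocalic spirantization): /d/ is a stop between vowels /i/ and /o/, so it spirantizes to the fricative [z]. /afumbeidokpeilue/ → afumbeizokpeilue.
Rule 3 (stop-cluster a-epenthesis): /k/ and /p/ form a stop–stop cluster, so [a] is inserted between them. /afumbeizokpeilue/ → afumbeizokapeilue.
Rule 4 (final vowel raising): /e/ is a mid vowel in word-final position, so it raises to [i]. /afumbeizokapeilue/ → afumbeizokapeilui.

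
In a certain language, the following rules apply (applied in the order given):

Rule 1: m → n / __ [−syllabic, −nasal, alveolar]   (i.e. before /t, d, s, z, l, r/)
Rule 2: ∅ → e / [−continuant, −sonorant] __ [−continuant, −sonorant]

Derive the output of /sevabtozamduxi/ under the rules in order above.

sevabetozanduxi

Rule 1 (nasal place assimilation): /m/ precedes the alveolar consonant /d/, so it assimilates in place to [n]. /sevabtozamduxi/ → sevabtozanduxi.
Rule 2 (stop-cluster e-epenthesis): /b/ and /t/ form a stop–stop cluster, so [e] is inserted between them. /sevabtozanduxi/ → sevabetozanduxi.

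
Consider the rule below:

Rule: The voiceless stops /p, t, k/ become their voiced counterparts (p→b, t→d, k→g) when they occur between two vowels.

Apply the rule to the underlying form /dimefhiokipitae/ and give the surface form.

/k/ is a voiceless stop between vowels /o/ and /i/, so it voices to [g].
/p/ is a voiceless stop between vowels /i/ and /i/, so it voices to [b].
/t/ is a voiceless stop between vowels /i/ and /a/, so it voices to [d].
Surface form: [dimefhiogibidae].

dimefhiogibidae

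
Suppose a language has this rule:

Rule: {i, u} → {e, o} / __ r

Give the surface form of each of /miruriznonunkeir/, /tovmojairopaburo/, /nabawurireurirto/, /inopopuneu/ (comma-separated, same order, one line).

meroriznonunkeer, tovmojaeropaboro, nabaworereorerto, inopopuneu

/miruriznonunkeir/: /i/ is a high vowel immediately before /r/, so it lowers to [e]. /u/ is a high vowel immediately before /r/, so it lowers to [o]. /i/ is a high vowel immediately before /r/, so it lowers to [e]. → [meroriznonunkeer].
/tovmojairopaburo/: /i/ is a high vowel immediately before /r/, so it lowers to [e]. /u/ is a high vowel immediately before /r/, so it lowers to [o]. → [tovmojaeropaboro].
/nabawurireurirto/: /u/ is a high vowel immediately before /r/, so it lowers to [o]. /i/ is a high vowel immediately before /r/, so it lowers to [e]. /u/ is a high vowel immediately before /r/, so it lowers to [o]. /i/ is a high vowel immediately before /r/, so it lowers to [e]. → [nabaworereorerto].
/inopopuneu/: the rule's environment is not met; surfaces unchanged as [inopopuneu].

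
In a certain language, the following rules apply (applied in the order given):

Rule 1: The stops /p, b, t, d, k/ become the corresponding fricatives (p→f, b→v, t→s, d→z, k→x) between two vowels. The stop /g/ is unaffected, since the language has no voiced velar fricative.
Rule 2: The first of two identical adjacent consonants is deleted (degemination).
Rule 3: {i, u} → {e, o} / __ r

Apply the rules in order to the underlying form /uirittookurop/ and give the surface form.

Rule 1 (intervocalic spirantization): /k/ is a stop between vowels /o/ and /u/, so it spirantizes to the fricative [x]. /uirittookurop/ → uirittooxurop.
Rule 2 (degemination): /tt/ is a geminate; the first /t/ deletes. /uirittooxurop/ → uiritooxurop.
Rule 3 (pre-rhotic lowering): /i/ is a high vowel immediately before /r/, so it lowers to [e]. /u/ is a high vowel immediately before /r/, so it lowers to [o]. /uiritooxurop/ → ueritooxorop.

ueritooxorop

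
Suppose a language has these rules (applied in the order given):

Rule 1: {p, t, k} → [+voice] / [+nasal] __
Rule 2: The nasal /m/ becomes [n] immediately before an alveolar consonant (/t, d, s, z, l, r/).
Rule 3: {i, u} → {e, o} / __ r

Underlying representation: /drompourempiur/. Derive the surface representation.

Rule 1 (post-nasal voicing): /p/ is a voiceless stop immediately after the nasal /m/, so it voices to [b]. /p/ is a voiceless stop immediately after the nasal /m/, so it voices to [b]. /drompourempiur/ → drombourembiur.
Rule 2 (nasal place assimilation): no segment meets the environment; /drombourembiur/ is unchanged.
Rule 3 (pre-rhotic lowering): /u/ is a high vowel immediately before /r/, so it lowers to [o]. /u/ is a high vowel immediately before /r/, so it lowers to [o]. /drombourembiur/ → dromboorembior.

dromboorembior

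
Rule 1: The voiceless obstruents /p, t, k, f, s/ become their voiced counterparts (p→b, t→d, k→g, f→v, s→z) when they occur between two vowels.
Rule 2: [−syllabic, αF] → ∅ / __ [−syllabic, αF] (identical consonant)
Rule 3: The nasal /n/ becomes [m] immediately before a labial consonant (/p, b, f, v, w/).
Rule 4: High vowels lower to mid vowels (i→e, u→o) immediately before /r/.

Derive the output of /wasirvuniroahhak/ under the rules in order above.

wazervuneroahak

Rule 1 (intervocalic voicing): /s/ is a voiceless obstruent between vowels /a/ and /i/, so it voices to [z]. /wasirvuniroahhak/ → wazirvuniroahhak.
Rule 2 (degemination): /hh/ is a geminate; the first /h/ deletes. /wazirvuniroahhak/ → wazirvuniroahak.
Rule 3 (nasal place assimilation): no segment meets the environment; /wazirvuniroahak/ is unchanged.
Rule 4 (pre-rhotic lowering): /i/ is a high vowel immediately before /r/, so it lowers to [e]. /i/ is a high vowel immediately before /r/, so it lowers to [e]. /wazirvuniroahak/ → wazervuneroahak.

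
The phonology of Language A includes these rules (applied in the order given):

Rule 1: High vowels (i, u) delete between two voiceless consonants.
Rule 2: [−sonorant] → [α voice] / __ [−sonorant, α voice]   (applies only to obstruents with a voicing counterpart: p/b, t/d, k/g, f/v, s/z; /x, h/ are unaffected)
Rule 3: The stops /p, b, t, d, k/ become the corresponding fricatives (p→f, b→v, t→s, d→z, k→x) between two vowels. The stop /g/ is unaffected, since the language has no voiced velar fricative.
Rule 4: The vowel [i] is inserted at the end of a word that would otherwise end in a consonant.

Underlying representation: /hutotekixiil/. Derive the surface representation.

htosekxiili

Rule 1 (high vowel syncope): /u/ is a high vowel flanked by voiceless consonants /h/ and /t/, so it deletes. /i/ is a high vowel flanked by voiceless consonants /k/ and /x/, so it deletes. /hutotekixiil/ → htotekxiil.
Rule 2 (regressive voicing assimilation): no segment meets the environment; /htotekxiil/ is unchanged.
Rule 3 (intervocalic spirantization): /t/ is a stop between vowels /o/ and /e/, so it spirantizes to the fricative [s]. /htotekxiil/ → htosekxiil.
Rule 4 (final i-epenthesis): the form ends in the consonant /l/, so [i] is inserted word-finally. /htosekxiil/ → htosekxiili.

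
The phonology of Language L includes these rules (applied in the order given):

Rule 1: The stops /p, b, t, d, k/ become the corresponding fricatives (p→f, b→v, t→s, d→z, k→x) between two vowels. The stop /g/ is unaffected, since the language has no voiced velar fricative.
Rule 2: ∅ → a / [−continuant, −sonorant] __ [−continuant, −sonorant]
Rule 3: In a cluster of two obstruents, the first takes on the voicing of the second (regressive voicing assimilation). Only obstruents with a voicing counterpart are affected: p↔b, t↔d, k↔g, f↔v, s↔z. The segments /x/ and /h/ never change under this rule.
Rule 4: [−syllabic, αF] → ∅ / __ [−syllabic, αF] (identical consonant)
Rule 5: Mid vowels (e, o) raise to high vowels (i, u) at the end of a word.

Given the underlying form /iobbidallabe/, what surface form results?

Rule 1 (intervocalic spirantization): /d/ is a stop between vowels /i/ and /a/, so it spirantizes to the fricative [z]. /b/ is a stop between vowels /a/ and /e/, so it spirantizes to the fricative [v]. /iobbidallabe/ → iobbizallave.
Rule 2 (stop-cluster a-epenthesis): /b/ and /b/ form a stop–stop cluster, so [a] is inserted between them. /iobbizallave/ → iobabizallave.
Rule 3 (regressive voicing assimilation): no segment meets the environment; /iobabizallave/ is unchanged.
Rule 4 (degemination): /ll/ is a geminate; the first /l/ deletes. /iobabizallave/ → iobabizalave.
Rule 5 (final vowel raising): /e/ is a mid vowel in word-final position, so it raises to [i]. /iobabizalave/ → iobabizalavi.

iobabizalavi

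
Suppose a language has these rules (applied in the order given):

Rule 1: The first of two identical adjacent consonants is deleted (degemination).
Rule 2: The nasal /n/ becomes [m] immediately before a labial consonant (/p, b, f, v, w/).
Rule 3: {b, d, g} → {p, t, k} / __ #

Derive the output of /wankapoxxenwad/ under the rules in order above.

Rule 1 (degemination): /xx/ is a geminate; the first /x/ deletes. /wankapoxxenwad/ → wankapoxenwad.
Rule 2 (nasal place assimilation): /n/ precedes the labial consonant /w/, so it assimilates in place to [m]. /wankapoxenwad/ → wankapoxemwad.
Rule 3 (final devoicing): /d/ is a voiced stop in word-final position, so it devoices to [t]. /wankapoxemwad/ → wankapoxemwat.

wankapoxemwat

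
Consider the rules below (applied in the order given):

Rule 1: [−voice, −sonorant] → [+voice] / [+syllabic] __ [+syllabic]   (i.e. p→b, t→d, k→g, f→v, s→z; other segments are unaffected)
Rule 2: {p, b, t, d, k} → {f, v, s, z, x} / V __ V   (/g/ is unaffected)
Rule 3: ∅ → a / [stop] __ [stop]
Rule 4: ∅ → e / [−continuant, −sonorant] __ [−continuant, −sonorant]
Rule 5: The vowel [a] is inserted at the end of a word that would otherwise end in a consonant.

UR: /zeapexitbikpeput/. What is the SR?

zeavexitabikapevuta

Rule 1 (intervocalic voicing): /p/ is a voiceless obstruent between vowels /a/ and /e/, so it voices to [b]. /p/ is a voiceless obstruent between vowels /e/ and /u/, so it voices to [b]. /zeapexitbikpeput/ → zeabexitbikpebut.
Rule 2 (intervocalic spirantization): /b/ is a stop between vowels /a/ and /e/, so it spirantizes to the fricative [v]. /b/ is a stop between vowels /e/ and /u/, so it spirantizes to the fricative [v]. /zeabexitbikpebut/ → zeavexitbikpevut.
Rule 3 (stop-cluster a-epenthesis): /t/ and /b/ form a stop–stop cluster, so [a] is inserted between them. /k/ and /p/ form a stop–stop cluster, so [a] is inserted between them. /zeavexitbikpevut/ → zeavexitabikapevut.
Rule 4 (stop-cluster e-epenthesis): no segment meets the environment; /zeavexitabikapevut/ is unchanged.
Rule 5 (final a-epenthesis): the form ends in the consonant /t/, so [a] is inserted word-finally. /zeavexitabikapevut/ → zeavexitabikapevuta.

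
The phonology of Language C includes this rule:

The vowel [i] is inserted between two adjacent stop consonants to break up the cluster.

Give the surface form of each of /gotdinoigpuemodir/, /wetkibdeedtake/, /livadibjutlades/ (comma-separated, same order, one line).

/gotdinoigpuemodir/: /t/ and /d/ form a stop–stop cluster, so [i] is inserted between them. /g/ and /p/ form a stop–stop cluster, so [i] is inserted between them. → [gotidinoigipuemodir].
/wetkibdeedtake/: /t/ and /k/ form a stop–stop cluster, so [i] is inserted between them. /b/ and /d/ form a stop–stop cluster, so [i] is inserted between them. /d/ and /t/ form a stop–stop cluster, so [i] is inserted between them. → [wetikibideeditake].
/livadibjutlades/: the rule's environment is not met; surfaces unchanged as [livadibjutlades].

gotidinoigipuemodir, wetikibideeditake, livadibjutlades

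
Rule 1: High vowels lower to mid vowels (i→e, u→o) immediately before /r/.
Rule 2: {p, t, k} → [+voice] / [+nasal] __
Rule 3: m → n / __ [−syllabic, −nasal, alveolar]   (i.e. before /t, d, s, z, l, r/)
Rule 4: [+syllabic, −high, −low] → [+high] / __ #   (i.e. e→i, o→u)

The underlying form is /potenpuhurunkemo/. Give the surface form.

Rule 1 (pre-rhotic lowering): /u/ is a high vowel immediately before /r/, so it lowers to [o]. /potenpuhurunkemo/ → potenpuhorunkemo.
Rule 2 (post-nasal voicing): /p/ is a voiceless stop immediately after the nasal /n/, so it voices to [b]. /k/ is a voiceless stop immediately after the nasal /n/, so it voices to [g]. /potenpuhorunkemo/ → potenbuhorungemo.
Rule 3 (nasal place assimilation): no segment meets the environment; /potenbuhorungemo/ is unchanged.
Rule 4 (final vowel raising): /o/ is a mid vowel in word-final position, so it raises to [u]. /potenbuhorungemo/ → potenbuhorungemu.

potenbuhorungemu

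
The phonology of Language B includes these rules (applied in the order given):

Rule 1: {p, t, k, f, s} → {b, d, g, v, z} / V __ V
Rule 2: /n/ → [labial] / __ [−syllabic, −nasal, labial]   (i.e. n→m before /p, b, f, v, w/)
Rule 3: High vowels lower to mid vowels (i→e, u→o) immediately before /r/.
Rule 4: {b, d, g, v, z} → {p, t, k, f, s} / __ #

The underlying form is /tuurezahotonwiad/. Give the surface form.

tuorezahodomwiat

Rule 1 (intervocalic voicing): /t/ is a voiceless obstruent between vowels /o/ and /o/, so it voices to [d]. /tuurezahotonwiad/ → tuurezahodonwiad.
Rule 2 (nasal place assimilation): /n/ precedes the labial consonant /w/, so it assimilates in place to [m]. /tuurezahodonwiad/ → tuurezahodomwiad.
Rule 3 (pre-rhotic lowering): /u/ is a high vowel immediately before /r/, so it lowers to [o]. /tuurezahodomwiad/ → tuorezahodomwiad.
Rule 4 (final devoicing): /d/ is a voiced obstruent in word-final position, so it devoices to [t]. /tuorezahodomwiad/ → tuorezahodomwiat.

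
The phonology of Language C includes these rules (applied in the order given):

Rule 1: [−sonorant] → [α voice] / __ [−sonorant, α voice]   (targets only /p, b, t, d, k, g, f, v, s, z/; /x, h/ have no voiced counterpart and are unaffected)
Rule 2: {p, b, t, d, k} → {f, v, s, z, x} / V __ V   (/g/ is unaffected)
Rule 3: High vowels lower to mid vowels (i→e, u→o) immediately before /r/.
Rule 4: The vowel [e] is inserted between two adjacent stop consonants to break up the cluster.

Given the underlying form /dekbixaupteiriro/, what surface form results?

Rule 1 (regressive voicing assimilation): /k/ precedes the voiced obstruent /b/, so it voices to [g] by assimilation. /dekbixaupteiriro/ → degbixaupteiriro.
Rule 2 (intervocalic spirantization): no segment meets the environment; /degbixaupteiriro/ is unchanged.
Rule 3 (pre-rhotic lowering): /i/ is a high vowel immediately before /r/, so it lowers to [e]. /i/ is a high vowel immediately before /r/, so it lowers to [e]. /degbixaupteiriro/ → degbixaupteerero.
Rule 4 (stop-cluster e-epenthesis): /g/ and /b/ form a stop–stop cluster, so [e] is inserted between them. /p/ and /t/ form a stop–stop cluster, so [e] is inserted between them. /degbixaupteerero/ → degebixaupeteerero.

degebixaupeteerero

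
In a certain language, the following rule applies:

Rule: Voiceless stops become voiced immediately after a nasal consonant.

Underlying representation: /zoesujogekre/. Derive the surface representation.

No segment of /zoesujogekre/ meets the structural description of the rule, so the form surfaces unchanged.

zoesujogekre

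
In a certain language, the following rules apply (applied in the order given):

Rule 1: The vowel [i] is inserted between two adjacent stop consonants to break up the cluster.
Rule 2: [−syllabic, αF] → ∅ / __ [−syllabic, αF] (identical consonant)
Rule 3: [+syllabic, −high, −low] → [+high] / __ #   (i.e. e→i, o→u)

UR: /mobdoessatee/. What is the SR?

Rule 1 (stop-cluster i-epenthesis): /b/ and /d/ form a stop–stop cluster, so [i] is inserted between them. /mobdoessatee/ → mobidoessatee.
Rule 2 (degemination): /ss/ is a geminate; the first /s/ deletes. /mobidoessatee/ → mobidoesatee.
Rule 3 (final vowel raising): /e/ is a mid vowel in word-final position, so it raises to [i]. /mobidoesatee/ → mobidoesatei.

mobidoesatei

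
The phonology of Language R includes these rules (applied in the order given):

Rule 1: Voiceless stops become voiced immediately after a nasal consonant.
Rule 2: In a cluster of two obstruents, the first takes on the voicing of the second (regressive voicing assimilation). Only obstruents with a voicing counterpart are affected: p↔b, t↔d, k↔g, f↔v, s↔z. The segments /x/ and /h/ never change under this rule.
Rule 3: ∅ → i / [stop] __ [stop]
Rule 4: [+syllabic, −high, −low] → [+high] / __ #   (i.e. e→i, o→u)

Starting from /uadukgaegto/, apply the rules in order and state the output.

uadugigaekitu

Rule 1 (post-nasal voicing): no segment meets the environment; /uadukgaegto/ is unchanged.
Rule 2 (regressive voicing assimilation): /k/ precedes the voiced obstruent /g/, so it voices to [g] by assimilation. /g/ precedes the voiceless obstruent /t/, so it devoices to [k] by assimilation. /uadukgaegto/ → uaduggaekto.
Rule 3 (stop-cluster i-epenthesis): /g/ and /g/ form a stop–stop cluster, so [i] is inserted between them. /k/ and /t/ form a stop–stop cluster, so [i] is inserted between them. /uaduggaekto/ → uadugigaekito.
Rule 4 (final vowel raising): /o/ is a mid vowel in word-final position, so it raises to [u]. /uadugigaekito/ → uadugigaekitu.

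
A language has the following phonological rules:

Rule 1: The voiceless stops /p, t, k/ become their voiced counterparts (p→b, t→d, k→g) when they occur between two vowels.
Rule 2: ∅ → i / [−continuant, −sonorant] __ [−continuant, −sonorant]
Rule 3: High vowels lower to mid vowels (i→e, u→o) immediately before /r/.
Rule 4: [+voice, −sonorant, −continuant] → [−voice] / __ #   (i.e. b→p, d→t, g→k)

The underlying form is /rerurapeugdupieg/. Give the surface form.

rerorabeugidubiek

Rule 1 (intervocalic voicing): /p/ is a voiceless stop between vowels /a/ and /e/, so it voices to [b]. /p/ is a voiceless stop between vowels /u/ and /i/, so it voices to [b]. /rerurapeugdupieg/ → rerurabeugdubieg.
Rule 2 (stop-cluster i-epenthesis): /g/ and /d/ form a stop–stop cluster, so [i] is inserted between them. /rerurabeugdubieg/ → rerurabeugidubieg.
Rule 3 (pre-rhotic lowering): /u/ is a high vowel immediately before /r/, so it lowers to [o]. /rerurabeugidubieg/ → rerorabeugidubieg.
Rule 4 (final devoicing): /g/ is a voiced stop in word-final position, so it devoices to [k]. /rerorabeugidubieg/ → rerorabeugidubiek.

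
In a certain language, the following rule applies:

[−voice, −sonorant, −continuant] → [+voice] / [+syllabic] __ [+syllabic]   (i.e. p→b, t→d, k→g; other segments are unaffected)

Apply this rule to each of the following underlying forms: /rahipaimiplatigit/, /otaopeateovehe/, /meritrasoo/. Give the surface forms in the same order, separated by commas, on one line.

/rahipaimiplatigit/: /p/ is a voiceless stop between vowels /i/ and /a/, so it voices to [b]. /t/ is a voiceless stop between vowels /a/ and /i/, so it voices to [d]. → [rahibaimipladigit].
/otaopeateovehe/: /t/ is a voiceless stop between vowels /o/ and /a/, so it voices to [d]. /p/ is a voiceless stop between vowels /o/ and /e/, so it voices to [b]. /t/ is a voiceless stop between vowels /a/ and /e/, so it voices to [d]. → [odaobeadeovehe].
/meritrasoo/: the rule's environment is not met; surfaces unchanged as [meritrasoo].

rahibaimipladigit, odaobeadeovehe, meritrasoo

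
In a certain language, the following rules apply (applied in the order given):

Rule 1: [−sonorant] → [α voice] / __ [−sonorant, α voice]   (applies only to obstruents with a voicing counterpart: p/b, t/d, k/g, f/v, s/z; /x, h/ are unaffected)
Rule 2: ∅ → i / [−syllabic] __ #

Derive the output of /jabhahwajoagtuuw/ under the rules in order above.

Rule 1 (regressive voicing assimilation): /b/ precedes the voiceless obstruent /h/, so it devoices to [p] by assimilation. /g/ precedes the voiceless obstruent /t/, so it devoices to [k] by assimilation. /jabhahwajoagtuuw/ → japhahwajoaktuuw.
Rule 2 (final i-epenthesis): the form ends in the consonant /w/, so [i] is inserted word-finally. /japhahwajoaktuuw/ → japhahwajoaktuuwi.

japhahwajoaktuuwi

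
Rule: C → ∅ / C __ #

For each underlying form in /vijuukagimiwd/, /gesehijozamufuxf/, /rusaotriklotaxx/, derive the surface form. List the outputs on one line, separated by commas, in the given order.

/vijuukagimiwd/: /d/ is the second consonant of a word-final cluster /wd/, so it deletes. → [vijuukagimiw].
/gesehijozamufuxf/: /f/ is the second consonant of a word-final cluster /xf/, so it deletes. → [gesehijozamufux].
/rusaotriklotaxx/: /x/ is the second consonant of a word-final cluster /xx/, so it deletes. → [rusaotriklotax].

vijuukagimiw, gesehijozamufux, rusaotriklotax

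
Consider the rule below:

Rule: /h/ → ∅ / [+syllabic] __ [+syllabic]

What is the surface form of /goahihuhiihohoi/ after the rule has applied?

/h/ occurs between vowels /a/ and /i/, so it deletes.
/h/ occurs between vowels /i/ and /u/, so it deletes.
/h/ occurs between vowels /u/ and /i/, so it deletes.
/h/ occurs between vowels /i/ and /o/, so it deletes.
/h/ occurs between vowels /o/ and /o/, so it deletes.
Surface form: [goaiuiiooi].

goaiuiiooi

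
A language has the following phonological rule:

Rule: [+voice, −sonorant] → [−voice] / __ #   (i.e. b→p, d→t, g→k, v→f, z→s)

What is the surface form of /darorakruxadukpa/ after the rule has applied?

darorakruxadukpa

No segment of /darorakruxadukpa/ meets the structural description of the rule, so the form surfaces unchanged.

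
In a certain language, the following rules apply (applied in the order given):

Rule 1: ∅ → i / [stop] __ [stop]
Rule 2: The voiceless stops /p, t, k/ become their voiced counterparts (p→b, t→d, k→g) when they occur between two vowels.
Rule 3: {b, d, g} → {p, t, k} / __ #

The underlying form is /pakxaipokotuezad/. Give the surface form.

pakxaibogoduezat

Rule 1 (stop-cluster i-epenthesis): no segment meets the environment; /pakxaipokotuezad/ is unchanged.
Rule 2 (intervocalic voicing): /p/ is a voiceless stop between vowels /i/ and /o/, so it voices to [b]. /k/ is a voiceless stop between vowels /o/ and /o/, so it voices to [g]. /t/ is a voiceless stop between vowels /o/ and /u/, so it voices to [d]. /pakxaipokotuezad/ → pakxaibogoduezad.
Rule 3 (final devoicing): /d/ is a voiced stop in word-final position, so it devoices to [t]. /pakxaibogoduezad/ → pakxaibogoduezat.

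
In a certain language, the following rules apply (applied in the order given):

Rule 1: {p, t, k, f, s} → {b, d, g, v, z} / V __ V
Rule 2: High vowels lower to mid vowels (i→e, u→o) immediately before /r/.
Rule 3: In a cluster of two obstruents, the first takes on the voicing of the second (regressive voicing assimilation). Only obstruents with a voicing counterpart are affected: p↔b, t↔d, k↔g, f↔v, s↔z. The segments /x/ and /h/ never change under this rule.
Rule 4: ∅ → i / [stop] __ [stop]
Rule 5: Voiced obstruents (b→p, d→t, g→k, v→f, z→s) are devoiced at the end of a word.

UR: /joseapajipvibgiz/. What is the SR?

Rule 1 (intervocalic voicing): /s/ is a voiceless obstruent between vowels /o/ and /e/, so it voices to [z]. /p/ is a voiceless obstruent between vowels /a/ and /a/, so it voices to [b]. /joseapajipvibgiz/ → jozeabajipvibgiz.
Rule 2 (pre-rhotic lowering): no segment meets the environment; /jozeabajipvibgiz/ is unchanged.
Rule 3 (regressive voicing assimilation): /p/ precedes the voiced obstruent /v/, so it voices to [b] by assimilation. /jozeabajipvibgiz/ → jozeabajibvibgiz.
Rule 4 (stop-cluster i-epenthesis): /b/ and /g/ form a stop–stop cluster, so [i] is inserted between them. /jozeabajibvibgiz/ → jozeabajibvibigiz.
Rule 5 (final devoicing): /z/ is a voiced obstruent in word-final position, so it devoices to [s]. /jozeabajibvibigiz/ → jozeabajibvibigis.

jozeabajibvibigis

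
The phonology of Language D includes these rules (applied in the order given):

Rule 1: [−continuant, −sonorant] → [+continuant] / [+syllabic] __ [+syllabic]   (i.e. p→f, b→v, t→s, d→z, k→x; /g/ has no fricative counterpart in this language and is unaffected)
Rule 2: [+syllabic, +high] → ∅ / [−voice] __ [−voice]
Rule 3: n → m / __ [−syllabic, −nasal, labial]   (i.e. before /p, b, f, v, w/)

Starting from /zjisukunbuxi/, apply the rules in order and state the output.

zjisxumbuxi

Rule 1 (intervocalic spirantization): /k/ is a stop between vowels /u/ and /u/, so it spirantizes to the fricative [x]. /zjisukunbuxi/ → zjisuxunbuxi.
Rule 2 (high vowel syncope): /u/ is a high vowel flanked by voiceless consonants /s/ and /x/, so it deletes. /zjisuxunbuxi/ → zjisxunbuxi.
Rule 3 (nasal place assimilation): /n/ precedes the labial consonant /b/, so it assimilates in place to [m]. /zjisxunbuxi/ → zjisxumbuxi.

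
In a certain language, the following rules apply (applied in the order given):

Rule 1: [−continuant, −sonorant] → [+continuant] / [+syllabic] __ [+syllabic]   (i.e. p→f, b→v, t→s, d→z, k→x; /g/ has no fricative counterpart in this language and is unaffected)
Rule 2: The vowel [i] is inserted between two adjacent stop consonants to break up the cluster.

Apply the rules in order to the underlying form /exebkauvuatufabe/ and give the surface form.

Rule 1 (intervocalic spirantization): /t/ is a stop between vowels /a/ and /u/, so it spirantizes to the fricative [s]. /b/ is a stop between vowels /a/ and /e/, so it spirantizes to the fricative [v]. /exebkauvuatufabe/ → exebkauvuasufave.
Rule 2 (stop-cluster i-epenthesis): /b/ and /k/ form a stop–stop cluster, so [i] is inserted between them. /exebkauvuasufave/ → exebikauvuasufave.

exebikauvuasufave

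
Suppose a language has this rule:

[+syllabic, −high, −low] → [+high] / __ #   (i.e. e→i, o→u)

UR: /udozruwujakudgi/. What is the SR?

udozruwujakudgi

No segment of /udozruwujakudgi/ meets the structural description of the rule, so the form surfaces unchanged.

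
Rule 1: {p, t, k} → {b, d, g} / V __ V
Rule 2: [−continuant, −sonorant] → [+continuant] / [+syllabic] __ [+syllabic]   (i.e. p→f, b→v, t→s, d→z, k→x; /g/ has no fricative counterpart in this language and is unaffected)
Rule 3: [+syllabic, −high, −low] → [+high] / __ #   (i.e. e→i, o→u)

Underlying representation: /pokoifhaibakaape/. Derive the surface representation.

pogoifhaivagaavi

Rule 1 (intervocalic voicing): /k/ is a voiceless stop between vowels /o/ and /o/, so it voices to [g]. /k/ is a voiceless stop between vowels /a/ and /a/, so it voices to [g]. /p/ is a voiceless stop between vowels /a/ and /e/, so it voices to [b]. /pokoifhaibakaape/ → pogoifhaibagaabe.
Rule 2 (intervocalic spirantization): /b/ is a stop between vowels /i/ and /a/, so it spirantizes to the fricative [v]. /b/ is a stop between vowels /a/ and /e/, so it spirantizes to the fricative [v]. /pogoifhaibagaabe/ → pogoifhaivagaave.
Rule 3 (final vowel raising): /e/ is a mid vowel in word-final position, so it raises to [i]. /pogoifhaivagaave/ → pogoifhaivagaavi.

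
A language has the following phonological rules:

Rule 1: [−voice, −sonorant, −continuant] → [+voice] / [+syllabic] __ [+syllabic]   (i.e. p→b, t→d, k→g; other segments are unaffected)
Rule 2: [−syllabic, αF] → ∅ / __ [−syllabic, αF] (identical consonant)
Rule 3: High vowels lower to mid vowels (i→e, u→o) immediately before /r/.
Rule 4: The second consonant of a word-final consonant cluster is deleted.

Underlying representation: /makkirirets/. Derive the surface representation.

makereret

Rule 1 (intervocalic voicing): no segment meets the environment; /makkirirets/ is unchanged.
Rule 2 (degemination): /kk/ is a geminate; the first /k/ deletes. /makkirirets/ → makirirets.
Rule 3 (pre-rhotic lowering): /i/ is a high vowel immediately before /r/, so it lowers to [e]. /i/ is a high vowel immediately before /r/, so it lowers to [e]. /makirirets/ → makererets.
Rule 4 (final cluster simplification): /s/ is the second consonant of a word-final cluster /ts/, so it deletes. /makererets/ → makereret.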